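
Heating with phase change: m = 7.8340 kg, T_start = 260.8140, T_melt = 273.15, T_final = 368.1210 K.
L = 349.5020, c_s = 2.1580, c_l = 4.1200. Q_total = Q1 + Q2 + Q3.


Q1 (sensible, solid) = 7.8340 * 2.1580 * 12.3360 = 208.5496 kJ
Q2 (latent) = 7.8340 * 349.5020 = 2737.9987 kJ
Q3 (sensible, liquid) = 7.8340 * 4.1200 * 94.9710 = 3065.2916 kJ
Q_total = 6011.8399 kJ

6011.8399 kJ


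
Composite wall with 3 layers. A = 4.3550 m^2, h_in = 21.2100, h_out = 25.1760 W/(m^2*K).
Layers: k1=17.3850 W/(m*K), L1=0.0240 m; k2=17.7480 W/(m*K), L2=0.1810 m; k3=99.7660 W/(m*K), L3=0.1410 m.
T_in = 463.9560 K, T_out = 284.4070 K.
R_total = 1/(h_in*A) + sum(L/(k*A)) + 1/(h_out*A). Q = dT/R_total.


R_conv_in = 1/(21.2100*4.3550) = 0.0108
R_1 = 0.0240/(17.3850*4.3550) = 0.0003
R_2 = 0.1810/(17.7480*4.3550) = 0.0023
R_3 = 0.1410/(99.7660*4.3550) = 0.0003
R_conv_out = 1/(25.1760*4.3550) = 0.0091
R_total = 0.0229 K/W
Q = 179.5490 / 0.0229 = 7830.3151 W

R_total = 0.0229 K/W, Q = 7830.3151 W


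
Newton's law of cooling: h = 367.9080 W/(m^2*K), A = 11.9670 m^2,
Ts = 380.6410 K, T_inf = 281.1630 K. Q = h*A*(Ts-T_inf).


dT = 99.4780 K
Q = 367.9080 * 11.9670 * 99.4780 = 437977.2655 W

437977.2655 W


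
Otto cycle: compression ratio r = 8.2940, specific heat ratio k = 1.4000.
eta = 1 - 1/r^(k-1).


r^(k-1) = 2.3308
eta = 1 - 1/2.3308 = 0.5710 = 57.0963%

57.0963%


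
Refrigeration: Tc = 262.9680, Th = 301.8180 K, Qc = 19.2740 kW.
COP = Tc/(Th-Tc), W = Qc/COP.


COP = 262.9680 / 38.8500 = 6.7688
W = 19.2740 / 6.7688 = 2.8475 kW

COP = 6.7688, W = 2.8475 kW


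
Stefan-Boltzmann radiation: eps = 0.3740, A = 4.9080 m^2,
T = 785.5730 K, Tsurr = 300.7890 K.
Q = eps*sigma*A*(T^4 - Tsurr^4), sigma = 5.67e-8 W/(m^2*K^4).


T^4 = 3.8084e+11
Tsurr^4 = 8.1855e+09
Q = 0.3740 * 5.67e-8 * 4.9080 * 3.7266e+11 = 38785.4867 W

38785.4867 W


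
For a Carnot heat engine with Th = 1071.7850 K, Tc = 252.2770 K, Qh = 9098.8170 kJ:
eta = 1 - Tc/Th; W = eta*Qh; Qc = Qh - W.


eta = 1 - 252.2770/1071.7850 = 0.7646
W = 0.7646 * 9098.8170 = 6957.1354 kJ
Qc = 9098.8170 - 6957.1354 = 2141.6816 kJ

eta = 76.4620%, W = 6957.1354 kJ, Qc = 2141.6816 kJ


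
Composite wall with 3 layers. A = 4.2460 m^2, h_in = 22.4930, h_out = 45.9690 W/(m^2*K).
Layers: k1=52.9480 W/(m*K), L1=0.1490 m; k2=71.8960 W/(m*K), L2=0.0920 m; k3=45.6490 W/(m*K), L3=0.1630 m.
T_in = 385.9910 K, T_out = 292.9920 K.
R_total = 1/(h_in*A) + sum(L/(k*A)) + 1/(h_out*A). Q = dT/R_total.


R_conv_in = 1/(22.4930*4.2460) = 0.0105
R_1 = 0.1490/(52.9480*4.2460) = 0.0007
R_2 = 0.0920/(71.8960*4.2460) = 0.0003
R_3 = 0.1630/(45.6490*4.2460) = 0.0008
R_conv_out = 1/(45.9690*4.2460) = 0.0051
R_total = 0.0174 K/W
Q = 92.9990 / 0.0174 = 5345.0524 W

R_total = 0.0174 K/W, Q = 5345.0524 W


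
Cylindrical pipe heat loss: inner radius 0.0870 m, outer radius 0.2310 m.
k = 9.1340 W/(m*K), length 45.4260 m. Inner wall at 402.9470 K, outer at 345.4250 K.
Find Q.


dT = 57.5220 K
ln(ro/ri) = 0.9765
Q = 2*pi*9.1340*45.4260*57.5220 / 0.9765 = 153568.7455 W

153568.7455 W


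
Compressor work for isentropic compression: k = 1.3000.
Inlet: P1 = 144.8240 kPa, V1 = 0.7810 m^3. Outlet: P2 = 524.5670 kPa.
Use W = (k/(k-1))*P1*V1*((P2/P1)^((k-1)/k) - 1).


(k-1)/k = 0.2308
(P2/P1)^exp = 1.3458
W = 4.3333 * 144.8240 * 0.7810 * (1.3458 - 1) = 169.5036 kJ

169.5036 kJ


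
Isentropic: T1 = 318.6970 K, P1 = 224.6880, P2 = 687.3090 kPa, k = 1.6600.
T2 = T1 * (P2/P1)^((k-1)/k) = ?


(k-1)/k = 0.3976
(P2/P1)^exp = 1.5598
T2 = 318.6970 * 1.5598 = 497.0920 K

497.0920 K


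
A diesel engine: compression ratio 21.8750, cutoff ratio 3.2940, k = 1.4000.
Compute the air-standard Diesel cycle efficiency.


r^(k-1) = 3.4354
rc^k = 5.3066
eta = 0.6097 = 60.9672%

60.9672%


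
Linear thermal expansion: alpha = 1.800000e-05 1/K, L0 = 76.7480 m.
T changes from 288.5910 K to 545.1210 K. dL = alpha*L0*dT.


dT = 256.5300 K
dL = 1.800000e-05 * 76.7480 * 256.5300 = 0.354387 m
L_final = 77.102387 m

dL = 0.354387 m


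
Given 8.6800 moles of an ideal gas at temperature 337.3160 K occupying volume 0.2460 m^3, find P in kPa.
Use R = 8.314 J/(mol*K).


P = nRT/V = 8.6800 * 8.314 * 337.3160 / 0.2460
= 24342.5845 / 0.2460 = 98953.5957 Pa = 98.9536 kPa

98.9536 kPa


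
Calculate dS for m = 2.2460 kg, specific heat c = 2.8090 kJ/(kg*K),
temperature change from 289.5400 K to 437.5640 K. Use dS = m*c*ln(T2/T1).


T2/T1 = 1.5112
ln(T2/T1) = 0.4129
dS = 2.2460 * 2.8090 * 0.4129 = 2.6052 kJ/K

2.6052 kJ/K


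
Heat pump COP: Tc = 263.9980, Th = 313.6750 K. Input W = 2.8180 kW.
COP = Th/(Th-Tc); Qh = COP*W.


COP = 313.6750 / 49.6770 = 6.3143
Qh = 6.3143 * 2.8180 = 17.7937 kW

COP = 6.3143, Qh = 17.7937 kW


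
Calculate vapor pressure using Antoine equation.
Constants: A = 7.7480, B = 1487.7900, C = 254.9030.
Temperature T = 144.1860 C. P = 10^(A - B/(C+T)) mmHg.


C+T = 399.0890
B/(C+T) = 3.7280
log10(P) = 7.7480 - 3.7280 = 4.0200
P = 10^4.0200 = 10472.1188 mmHg

10472.1188 mmHg


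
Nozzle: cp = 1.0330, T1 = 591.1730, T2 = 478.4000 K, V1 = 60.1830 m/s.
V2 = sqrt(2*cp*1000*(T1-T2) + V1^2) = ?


dT = 112.7730 K
2*cp*1000*dT = 232989.0180
V1^2 = 3621.9935
V2 = sqrt(236611.0115) = 486.4268 m/s

486.4268 m/s


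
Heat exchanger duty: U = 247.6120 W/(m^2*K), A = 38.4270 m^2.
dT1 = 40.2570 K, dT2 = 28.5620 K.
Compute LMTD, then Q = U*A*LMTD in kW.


LMTD = 34.0757 K
Q = 247.6120 * 38.4270 * 34.0757 = 324229.5459 W = 324.2295 kW

324.2295 kW


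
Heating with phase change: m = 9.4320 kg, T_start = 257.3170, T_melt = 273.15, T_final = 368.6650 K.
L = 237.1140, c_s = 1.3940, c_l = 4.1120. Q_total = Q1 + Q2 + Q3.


Q1 (sensible, solid) = 9.4320 * 1.3940 * 15.8330 = 208.1756 kJ
Q2 (latent) = 9.4320 * 237.1140 = 2236.4592 kJ
Q3 (sensible, liquid) = 9.4320 * 4.1120 * 95.5150 = 3704.4904 kJ
Q_total = 6149.1253 kJ

6149.1253 kJ


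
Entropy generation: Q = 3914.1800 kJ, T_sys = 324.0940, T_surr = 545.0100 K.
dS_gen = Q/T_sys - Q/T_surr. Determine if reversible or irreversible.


dS_sys = 3914.1800/324.0940 = 12.0773 kJ/K
dS_surr = -3914.1800/545.0100 = -7.1818 kJ/K
dS_gen = 12.0773 - 7.1818 = 4.8954 kJ/K (irreversible)

dS_gen = 4.8954 kJ/K, irreversible


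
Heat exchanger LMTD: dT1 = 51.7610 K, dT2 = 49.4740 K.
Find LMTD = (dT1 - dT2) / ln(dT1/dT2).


dT1/dT2 = 1.0462
ln(dT1/dT2) = 0.0452
LMTD = 2.2870 / 0.0452 = 50.6089 K

50.6089 K


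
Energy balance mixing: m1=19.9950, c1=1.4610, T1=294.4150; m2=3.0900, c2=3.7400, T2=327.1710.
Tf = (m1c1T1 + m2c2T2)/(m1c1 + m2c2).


num = 12381.6400
den = 40.7693
Tf = 303.7001 K

303.7001 K


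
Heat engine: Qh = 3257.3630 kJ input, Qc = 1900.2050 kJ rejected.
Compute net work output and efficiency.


W = 3257.3630 - 1900.2050 = 1357.1580 kJ
eta = 1357.1580 / 3257.3630 = 0.4166 = 41.6643%

W = 1357.1580 kJ, eta = 41.6643%


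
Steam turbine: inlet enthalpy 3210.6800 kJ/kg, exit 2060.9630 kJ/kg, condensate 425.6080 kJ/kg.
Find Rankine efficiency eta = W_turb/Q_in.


W = 1149.7170 kJ/kg
Q_in = 2785.0720 kJ/kg
eta = 0.4128 = 41.2814%

eta = 41.2814%


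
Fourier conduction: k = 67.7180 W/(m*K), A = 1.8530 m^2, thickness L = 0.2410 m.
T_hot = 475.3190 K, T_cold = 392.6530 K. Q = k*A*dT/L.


dT = 82.6660 K
Q = 67.7180 * 1.8530 * 82.6660 / 0.2410 = 43041.7007 W

43041.7007 W


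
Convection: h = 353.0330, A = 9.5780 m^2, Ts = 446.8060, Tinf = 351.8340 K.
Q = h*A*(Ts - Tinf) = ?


dT = 94.9720 K
Q = 353.0330 * 9.5780 * 94.9720 = 321133.5792 W

321133.5792 W


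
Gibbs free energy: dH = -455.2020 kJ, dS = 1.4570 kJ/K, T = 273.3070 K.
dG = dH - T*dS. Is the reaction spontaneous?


T*dS = 273.3070 * 1.4570 = 398.2083 kJ
dG = -455.2020 - 398.2083 = -853.4103 kJ (spontaneous)

dG = -853.4103 kJ, spontaneous


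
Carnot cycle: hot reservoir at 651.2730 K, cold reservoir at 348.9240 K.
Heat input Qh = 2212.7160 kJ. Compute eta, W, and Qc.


eta = 1 - 348.9240/651.2730 = 0.4642
W = 0.4642 * 2212.7160 = 1027.2381 kJ
Qc = 2212.7160 - 1027.2381 = 1185.4779 kJ

eta = 46.4243%, W = 1027.2381 kJ, Qc = 1185.4779 kJ


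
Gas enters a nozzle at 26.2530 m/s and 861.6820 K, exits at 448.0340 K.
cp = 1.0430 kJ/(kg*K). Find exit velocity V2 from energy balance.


dT = 413.6480 K
2*cp*1000*dT = 862869.7280
V1^2 = 689.2200
V2 = sqrt(863558.9480) = 929.2787 m/s

929.2787 m/s


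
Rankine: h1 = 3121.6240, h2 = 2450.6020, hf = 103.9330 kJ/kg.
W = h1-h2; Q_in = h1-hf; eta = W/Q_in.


W = 671.0220 kJ/kg
Q_in = 3017.6910 kJ/kg
eta = 0.2224 = 22.2363%

eta = 22.2363%


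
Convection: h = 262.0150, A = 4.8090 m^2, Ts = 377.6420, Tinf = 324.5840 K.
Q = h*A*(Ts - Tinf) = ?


dT = 53.0580 K
Q = 262.0150 * 4.8090 * 53.0580 = 66854.6789 W

66854.6789 W


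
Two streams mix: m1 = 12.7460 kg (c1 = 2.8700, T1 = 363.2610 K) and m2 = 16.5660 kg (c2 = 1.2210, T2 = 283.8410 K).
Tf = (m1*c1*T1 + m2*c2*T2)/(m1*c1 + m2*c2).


num = 19029.7342
den = 56.8081
Tf = 334.9827 K

334.9827 K


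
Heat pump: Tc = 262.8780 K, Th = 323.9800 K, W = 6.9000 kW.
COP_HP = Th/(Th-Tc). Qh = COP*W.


COP = 323.9800 / 61.1020 = 5.3023
Qh = 5.3023 * 6.9000 = 36.5857 kW

COP = 5.3023, Qh = 36.5857 kW


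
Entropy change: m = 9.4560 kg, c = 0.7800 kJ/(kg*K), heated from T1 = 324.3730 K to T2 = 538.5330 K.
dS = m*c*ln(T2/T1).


T2/T1 = 1.6602
ln(T2/T1) = 0.5070
dS = 9.4560 * 0.7800 * 0.5070 = 3.7391 kJ/K

3.7391 kJ/K


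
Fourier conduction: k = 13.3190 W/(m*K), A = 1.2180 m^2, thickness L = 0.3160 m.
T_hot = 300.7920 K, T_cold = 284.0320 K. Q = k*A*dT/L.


dT = 16.7600 K
Q = 13.3190 * 1.2180 * 16.7600 / 0.3160 = 860.4108 W

860.4108 W


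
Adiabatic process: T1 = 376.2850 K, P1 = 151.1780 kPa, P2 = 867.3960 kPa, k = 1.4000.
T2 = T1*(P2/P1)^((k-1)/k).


(k-1)/k = 0.2857
(P2/P1)^exp = 1.6473
T2 = 376.2850 * 1.6473 = 619.8642 K

619.8642 K


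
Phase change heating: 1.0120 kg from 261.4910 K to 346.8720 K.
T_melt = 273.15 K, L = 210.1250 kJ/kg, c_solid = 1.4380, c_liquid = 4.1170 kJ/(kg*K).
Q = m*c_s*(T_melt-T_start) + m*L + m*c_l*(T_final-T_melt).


Q1 (sensible, solid) = 1.0120 * 1.4380 * 11.6590 = 16.9668 kJ
Q2 (latent) = 1.0120 * 210.1250 = 212.6465 kJ
Q3 (sensible, liquid) = 1.0120 * 4.1170 * 73.7220 = 307.1556 kJ
Q_total = 536.7690 kJ

536.7690 kJ


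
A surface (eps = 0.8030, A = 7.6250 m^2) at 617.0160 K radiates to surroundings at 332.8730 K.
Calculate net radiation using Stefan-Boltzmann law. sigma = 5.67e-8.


T^4 = 1.4494e+11
Tsurr^4 = 1.2278e+10
Q = 0.8030 * 5.67e-8 * 7.6250 * 1.3266e+11 = 46055.7054 W

46055.7054 W


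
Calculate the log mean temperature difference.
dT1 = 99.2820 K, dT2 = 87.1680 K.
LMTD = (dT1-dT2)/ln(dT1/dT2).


dT1/dT2 = 1.1390
ln(dT1/dT2) = 0.1301
LMTD = 12.1140 / 0.1301 = 93.0937 K

93.0937 K


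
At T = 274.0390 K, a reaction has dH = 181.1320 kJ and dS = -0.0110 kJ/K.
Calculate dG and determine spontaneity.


T*dS = 274.0390 * -0.0110 = -3.0144 kJ
dG = 181.1320 + 3.0144 = 184.1464 kJ (non-spontaneous)

dG = 184.1464 kJ, non-spontaneous


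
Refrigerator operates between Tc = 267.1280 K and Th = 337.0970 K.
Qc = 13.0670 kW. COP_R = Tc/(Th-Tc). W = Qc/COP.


COP = 267.1280 / 69.9690 = 3.8178
W = 13.0670 / 3.8178 = 3.4226 kW

COP = 3.8178, W = 3.4226 kW


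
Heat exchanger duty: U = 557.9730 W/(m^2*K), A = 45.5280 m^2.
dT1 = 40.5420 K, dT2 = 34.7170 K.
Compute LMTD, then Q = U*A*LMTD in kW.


LMTD = 37.5542 K
Q = 557.9730 * 45.5280 * 37.5542 = 954005.1242 W = 954.0051 kW

954.0051 kW


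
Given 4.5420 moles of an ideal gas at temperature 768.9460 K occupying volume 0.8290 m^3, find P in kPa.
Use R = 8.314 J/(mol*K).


P = nRT/V = 4.5420 * 8.314 * 768.9460 / 0.8290
= 29037.0834 / 0.8290 = 35026.6386 Pa = 35.0266 kPa

35.0266 kPa


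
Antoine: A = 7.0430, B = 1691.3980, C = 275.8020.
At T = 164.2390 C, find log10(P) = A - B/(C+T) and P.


C+T = 440.0410
B/(C+T) = 3.8437
log10(P) = 7.0430 - 3.8437 = 3.1993
P = 10^3.1993 = 1582.2380 mmHg

1582.2380 mmHg


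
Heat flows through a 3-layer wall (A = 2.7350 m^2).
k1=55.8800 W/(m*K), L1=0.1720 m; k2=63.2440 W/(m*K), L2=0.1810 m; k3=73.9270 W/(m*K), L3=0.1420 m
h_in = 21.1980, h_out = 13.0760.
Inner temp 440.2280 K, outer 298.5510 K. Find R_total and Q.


R_conv_in = 1/(21.1980*2.7350) = 0.0172
R_1 = 0.1720/(55.8800*2.7350) = 0.0011
R_2 = 0.1810/(63.2440*2.7350) = 0.0010
R_3 = 0.1420/(73.9270*2.7350) = 0.0007
R_conv_out = 1/(13.0760*2.7350) = 0.0280
R_total = 0.0481 K/W
Q = 141.6770 / 0.0481 = 2946.4193 W

R_total = 0.0481 K/W, Q = 2946.4193 W


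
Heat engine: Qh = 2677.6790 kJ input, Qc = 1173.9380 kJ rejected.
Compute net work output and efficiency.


W = 2677.6790 - 1173.9380 = 1503.7410 kJ
eta = 1503.7410 / 2677.6790 = 0.5616 = 56.1584%

W = 1503.7410 kJ, eta = 56.1584%


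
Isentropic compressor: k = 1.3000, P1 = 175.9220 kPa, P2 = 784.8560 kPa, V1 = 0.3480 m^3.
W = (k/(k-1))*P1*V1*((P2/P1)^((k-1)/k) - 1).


(k-1)/k = 0.2308
(P2/P1)^exp = 1.4121
W = 4.3333 * 175.9220 * 0.3480 * (1.4121 - 1) = 109.3367 kJ

109.3367 kJ


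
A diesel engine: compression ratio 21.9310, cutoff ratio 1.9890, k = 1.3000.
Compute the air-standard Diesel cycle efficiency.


r^(k-1) = 2.5253
rc^k = 2.4447
eta = 0.5550 = 55.5041%

55.5041%


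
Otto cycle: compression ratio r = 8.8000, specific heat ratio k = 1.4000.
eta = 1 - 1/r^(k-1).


r^(k-1) = 2.3867
eta = 1 - 1/2.3867 = 0.5810 = 58.1007%

58.1007%


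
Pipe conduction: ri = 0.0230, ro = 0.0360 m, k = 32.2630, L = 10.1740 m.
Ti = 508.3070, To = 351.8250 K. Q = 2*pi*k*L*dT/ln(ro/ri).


dT = 156.4820 K
ln(ro/ri) = 0.4480
Q = 2*pi*32.2630*10.1740*156.4820 / 0.4480 = 720342.0350 W

720342.0350 W


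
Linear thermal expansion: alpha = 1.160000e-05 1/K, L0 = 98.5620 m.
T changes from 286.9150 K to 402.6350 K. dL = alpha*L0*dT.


dT = 115.7200 K
dL = 1.160000e-05 * 98.5620 * 115.7200 = 0.132305 m
L_final = 98.694305 m

dL = 0.132305 m


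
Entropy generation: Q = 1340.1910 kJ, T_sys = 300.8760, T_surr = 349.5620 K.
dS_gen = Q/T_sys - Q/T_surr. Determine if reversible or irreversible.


dS_sys = 1340.1910/300.8760 = 4.4543 kJ/K
dS_surr = -1340.1910/349.5620 = -3.8339 kJ/K
dS_gen = 4.4543 - 3.8339 = 0.6204 kJ/K (irreversible)

dS_gen = 0.6204 kJ/K, irreversible


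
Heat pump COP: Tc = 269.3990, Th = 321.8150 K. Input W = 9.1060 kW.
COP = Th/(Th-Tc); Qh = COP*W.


COP = 321.8150 / 52.4160 = 6.1396
Qh = 6.1396 * 9.1060 = 55.9075 kW

COP = 6.1396, Qh = 55.9075 kW


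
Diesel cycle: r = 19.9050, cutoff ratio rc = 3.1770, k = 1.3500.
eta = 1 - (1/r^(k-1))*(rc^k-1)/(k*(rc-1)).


r^(k-1) = 2.8486
rc^k = 4.7613
eta = 0.5507 = 55.0731%

55.0731%


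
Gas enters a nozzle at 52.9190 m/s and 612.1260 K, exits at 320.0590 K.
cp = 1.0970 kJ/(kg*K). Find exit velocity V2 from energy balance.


dT = 292.0670 K
2*cp*1000*dT = 640794.9980
V1^2 = 2800.4206
V2 = sqrt(643595.4186) = 802.2440 m/s

802.2440 m/s


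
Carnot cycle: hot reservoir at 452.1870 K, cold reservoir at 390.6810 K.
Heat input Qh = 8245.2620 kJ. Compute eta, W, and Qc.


eta = 1 - 390.6810/452.1870 = 0.1360
W = 0.1360 * 8245.2620 = 1121.5119 kJ
Qc = 8245.2620 - 1121.5119 = 7123.7501 kJ

eta = 13.6019%, W = 1121.5119 kJ, Qc = 7123.7501 kJ


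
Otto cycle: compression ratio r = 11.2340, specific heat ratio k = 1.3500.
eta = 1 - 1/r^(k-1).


r^(k-1) = 2.3318
eta = 1 - 1/2.3318 = 0.5711 = 57.1143%

57.1143%


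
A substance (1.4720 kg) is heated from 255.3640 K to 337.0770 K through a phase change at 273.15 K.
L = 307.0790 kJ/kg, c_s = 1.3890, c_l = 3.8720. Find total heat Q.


Q1 (sensible, solid) = 1.4720 * 1.3890 * 17.7860 = 36.3654 kJ
Q2 (latent) = 1.4720 * 307.0790 = 452.0203 kJ
Q3 (sensible, liquid) = 1.4720 * 3.8720 * 63.9270 = 364.3573 kJ
Q_total = 852.7430 kJ

852.7430 kJ


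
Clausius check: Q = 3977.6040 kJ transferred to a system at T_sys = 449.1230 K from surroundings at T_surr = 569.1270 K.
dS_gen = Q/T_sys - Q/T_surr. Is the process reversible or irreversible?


dS_sys = 3977.6040/449.1230 = 8.8564 kJ/K
dS_surr = -3977.6040/569.1270 = -6.9890 kJ/K
dS_gen = 8.8564 - 6.9890 = 1.8674 kJ/K (irreversible)

dS_gen = 1.8674 kJ/K, irreversible


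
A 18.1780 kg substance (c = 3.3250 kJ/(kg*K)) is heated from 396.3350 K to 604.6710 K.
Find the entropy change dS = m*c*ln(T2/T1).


T2/T1 = 1.5257
ln(T2/T1) = 0.4224
dS = 18.1780 * 3.3250 * 0.4224 = 25.5321 kJ/K

25.5321 kJ/K


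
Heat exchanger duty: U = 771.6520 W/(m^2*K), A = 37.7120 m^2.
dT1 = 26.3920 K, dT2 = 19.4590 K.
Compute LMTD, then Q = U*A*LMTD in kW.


LMTD = 22.7497 K
Q = 771.6520 * 37.7120 * 22.7497 = 662028.6153 W = 662.0286 kW

662.0286 kW


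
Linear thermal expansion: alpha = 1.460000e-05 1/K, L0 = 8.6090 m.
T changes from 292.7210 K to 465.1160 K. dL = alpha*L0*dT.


dT = 172.3950 K
dL = 1.460000e-05 * 8.6090 * 172.3950 = 0.021669 m
L_final = 8.630669 m

dL = 0.021669 m


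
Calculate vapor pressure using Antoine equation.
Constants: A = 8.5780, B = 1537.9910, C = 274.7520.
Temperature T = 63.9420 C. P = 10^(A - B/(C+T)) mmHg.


C+T = 338.6940
B/(C+T) = 4.5409
log10(P) = 8.5780 - 4.5409 = 4.0371
P = 10^4.0371 = 10890.6672 mmHg

10890.6672 mmHg


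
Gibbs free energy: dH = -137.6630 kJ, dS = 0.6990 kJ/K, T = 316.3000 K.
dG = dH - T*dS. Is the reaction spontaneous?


T*dS = 316.3000 * 0.6990 = 221.0937 kJ
dG = -137.6630 - 221.0937 = -358.7567 kJ (spontaneous)

dG = -358.7567 kJ, spontaneous


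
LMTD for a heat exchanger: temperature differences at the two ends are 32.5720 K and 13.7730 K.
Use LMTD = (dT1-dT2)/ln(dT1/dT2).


dT1/dT2 = 2.3649
ln(dT1/dT2) = 0.8607
LMTD = 18.7990 / 0.8607 = 21.8404 K

21.8404 K


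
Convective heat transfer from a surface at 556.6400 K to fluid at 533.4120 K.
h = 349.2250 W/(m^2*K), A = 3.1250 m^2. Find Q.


dT = 23.2280 K
Q = 349.2250 * 3.1250 * 23.2280 = 25349.3697 W

25349.3697 W


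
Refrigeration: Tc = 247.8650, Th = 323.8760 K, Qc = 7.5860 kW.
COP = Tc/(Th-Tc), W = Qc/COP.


COP = 247.8650 / 76.0110 = 3.2609
W = 7.5860 / 3.2609 = 2.3263 kW

COP = 3.2609, W = 2.3263 kW


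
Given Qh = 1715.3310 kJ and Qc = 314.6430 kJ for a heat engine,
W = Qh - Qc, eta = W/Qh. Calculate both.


W = 1715.3310 - 314.6430 = 1400.6880 kJ
eta = 1400.6880 / 1715.3310 = 0.8166 = 81.6570%

W = 1400.6880 kJ, eta = 81.6570%


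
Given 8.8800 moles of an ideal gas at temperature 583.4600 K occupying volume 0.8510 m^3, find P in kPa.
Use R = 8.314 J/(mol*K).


P = nRT/V = 8.8800 * 8.314 * 583.4600 / 0.8510
= 43075.8716 / 0.8510 = 50617.9455 Pa = 50.6179 kPa

50.6179 kPa


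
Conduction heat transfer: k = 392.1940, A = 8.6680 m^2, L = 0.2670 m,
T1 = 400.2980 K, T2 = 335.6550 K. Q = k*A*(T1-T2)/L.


dT = 64.6430 K
Q = 392.1940 * 8.6680 * 64.6430 / 0.2670 = 823057.3354 W

823057.3354 W


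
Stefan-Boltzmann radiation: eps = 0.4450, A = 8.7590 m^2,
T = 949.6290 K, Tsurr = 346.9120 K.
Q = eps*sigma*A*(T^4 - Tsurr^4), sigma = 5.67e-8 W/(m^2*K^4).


T^4 = 8.1323e+11
Tsurr^4 = 1.4484e+10
Q = 0.4450 * 5.67e-8 * 8.7590 * 7.9875e+11 = 176526.1399 W

176526.1399 W


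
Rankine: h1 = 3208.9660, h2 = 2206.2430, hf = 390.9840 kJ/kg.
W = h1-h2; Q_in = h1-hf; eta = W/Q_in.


W = 1002.7230 kJ/kg
Q_in = 2817.9820 kJ/kg
eta = 0.3558 = 35.5830%

eta = 35.5830%


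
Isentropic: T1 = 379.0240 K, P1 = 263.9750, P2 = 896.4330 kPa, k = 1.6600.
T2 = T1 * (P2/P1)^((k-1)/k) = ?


(k-1)/k = 0.3976
(P2/P1)^exp = 1.6259
T2 = 379.0240 * 1.6259 = 616.2676 K

616.2676 K


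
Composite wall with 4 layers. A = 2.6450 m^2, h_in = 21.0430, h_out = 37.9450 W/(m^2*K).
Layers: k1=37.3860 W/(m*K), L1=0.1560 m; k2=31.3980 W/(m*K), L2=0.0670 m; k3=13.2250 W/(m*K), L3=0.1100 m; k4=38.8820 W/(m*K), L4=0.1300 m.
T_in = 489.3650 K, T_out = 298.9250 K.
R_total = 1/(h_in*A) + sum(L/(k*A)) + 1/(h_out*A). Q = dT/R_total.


R_conv_in = 1/(21.0430*2.6450) = 0.0180
R_1 = 0.1560/(37.3860*2.6450) = 0.0016
R_2 = 0.0670/(31.3980*2.6450) = 0.0008
R_3 = 0.1100/(13.2250*2.6450) = 0.0031
R_4 = 0.1300/(38.8820*2.6450) = 0.0013
R_conv_out = 1/(37.9450*2.6450) = 0.0100
R_total = 0.0347 K/W
Q = 190.4400 / 0.0347 = 5484.4925 W

R_total = 0.0347 K/W, Q = 5484.4925 W


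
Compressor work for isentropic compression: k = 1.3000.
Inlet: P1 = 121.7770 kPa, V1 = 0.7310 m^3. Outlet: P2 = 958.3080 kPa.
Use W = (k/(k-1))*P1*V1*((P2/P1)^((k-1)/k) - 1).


(k-1)/k = 0.2308
(P2/P1)^exp = 1.6097
W = 4.3333 * 121.7770 * 0.7310 * (1.6097 - 1) = 235.2060 kJ

235.2060 kJ


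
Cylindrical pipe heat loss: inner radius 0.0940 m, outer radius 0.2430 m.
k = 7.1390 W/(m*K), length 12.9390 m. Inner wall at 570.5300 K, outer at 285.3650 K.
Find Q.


dT = 285.1650 K
ln(ro/ri) = 0.9498
Q = 2*pi*7.1390*12.9390*285.1650 / 0.9498 = 174259.8209 W

174259.8209 W


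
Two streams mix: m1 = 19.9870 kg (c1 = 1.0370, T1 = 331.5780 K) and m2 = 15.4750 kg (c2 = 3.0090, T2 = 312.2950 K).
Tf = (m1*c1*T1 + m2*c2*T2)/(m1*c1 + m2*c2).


num = 21414.2480
den = 67.2908
Tf = 318.2344 K

318.2344 K


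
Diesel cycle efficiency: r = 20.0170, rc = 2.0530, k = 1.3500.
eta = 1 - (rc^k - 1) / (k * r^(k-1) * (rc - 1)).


r^(k-1) = 2.8542
rc^k = 2.6407
eta = 0.5956 = 59.5622%

59.5622%


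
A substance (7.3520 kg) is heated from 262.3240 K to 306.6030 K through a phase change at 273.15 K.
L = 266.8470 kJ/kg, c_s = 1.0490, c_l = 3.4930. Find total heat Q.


Q1 (sensible, solid) = 7.3520 * 1.0490 * 10.8260 = 83.4928 kJ
Q2 (latent) = 7.3520 * 266.8470 = 1961.8591 kJ
Q3 (sensible, liquid) = 7.3520 * 3.4930 * 33.4530 = 859.0910 kJ
Q_total = 2904.4429 kJ

2904.4429 kJ


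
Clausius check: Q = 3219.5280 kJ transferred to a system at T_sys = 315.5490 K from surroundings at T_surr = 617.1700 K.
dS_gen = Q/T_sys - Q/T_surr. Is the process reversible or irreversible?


dS_sys = 3219.5280/315.5490 = 10.2029 kJ/K
dS_surr = -3219.5280/617.1700 = -5.2166 kJ/K
dS_gen = 10.2029 - 5.2166 = 4.9863 kJ/K (irreversible)

dS_gen = 4.9863 kJ/K, irreversible


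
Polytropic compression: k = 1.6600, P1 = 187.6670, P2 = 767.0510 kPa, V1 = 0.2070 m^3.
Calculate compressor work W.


(k-1)/k = 0.3976
(P2/P1)^exp = 1.7503
W = 2.5152 * 187.6670 * 0.2070 * (1.7503 - 1) = 73.3046 kJ

73.3046 kJ


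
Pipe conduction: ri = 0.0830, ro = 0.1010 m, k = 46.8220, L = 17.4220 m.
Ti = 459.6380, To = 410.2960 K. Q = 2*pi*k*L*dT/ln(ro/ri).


dT = 49.3420 K
ln(ro/ri) = 0.1963
Q = 2*pi*46.8220*17.4220*49.3420 / 0.1963 = 1288453.4695 W

1288453.4695 W


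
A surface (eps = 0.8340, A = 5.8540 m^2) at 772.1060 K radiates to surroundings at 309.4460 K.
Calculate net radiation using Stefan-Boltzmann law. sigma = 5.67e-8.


T^4 = 3.5539e+11
Tsurr^4 = 9.1694e+09
Q = 0.8340 * 5.67e-8 * 5.8540 * 3.4622e+11 = 95842.3254 W

95842.3254 W


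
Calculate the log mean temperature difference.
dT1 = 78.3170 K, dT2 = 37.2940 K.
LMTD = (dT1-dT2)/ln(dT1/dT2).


dT1/dT2 = 2.1000
ln(dT1/dT2) = 0.7419
LMTD = 41.0230 / 0.7419 = 55.2921 K

55.2921 K


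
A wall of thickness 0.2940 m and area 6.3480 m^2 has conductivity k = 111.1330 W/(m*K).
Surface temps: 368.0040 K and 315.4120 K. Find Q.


dT = 52.5920 K
Q = 111.1330 * 6.3480 * 52.5920 / 0.2940 = 126197.9536 W

126197.9536 W


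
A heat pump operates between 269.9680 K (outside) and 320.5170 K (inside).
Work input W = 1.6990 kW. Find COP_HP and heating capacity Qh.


COP = 320.5170 / 50.5490 = 6.3407
Qh = 6.3407 * 1.6990 = 10.7729 kW

COP = 6.3407, Qh = 10.7729 kW


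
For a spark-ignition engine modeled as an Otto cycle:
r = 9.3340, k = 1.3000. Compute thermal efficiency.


r^(k-1) = 1.9544
eta = 1 - 1/1.9544 = 0.4883 = 48.8342%

48.8342%


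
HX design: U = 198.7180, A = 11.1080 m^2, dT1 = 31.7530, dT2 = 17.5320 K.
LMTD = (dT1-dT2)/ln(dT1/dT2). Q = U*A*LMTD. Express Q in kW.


LMTD = 23.9427 K
Q = 198.7180 * 11.1080 * 23.9427 = 52850.1757 W = 52.8502 kW

52.8502 kW


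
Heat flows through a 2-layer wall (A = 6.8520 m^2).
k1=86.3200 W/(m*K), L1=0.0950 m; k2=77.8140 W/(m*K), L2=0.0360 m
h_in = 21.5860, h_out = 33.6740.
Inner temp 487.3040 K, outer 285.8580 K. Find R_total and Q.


R_conv_in = 1/(21.5860*6.8520) = 0.0068
R_1 = 0.0950/(86.3200*6.8520) = 0.0002
R_2 = 0.0360/(77.8140*6.8520) = 6.7519e-05
R_conv_out = 1/(33.6740*6.8520) = 0.0043
R_total = 0.0113 K/W
Q = 201.4460 / 0.0113 = 17790.6787 W

R_total = 0.0113 K/W, Q = 17790.6787 W


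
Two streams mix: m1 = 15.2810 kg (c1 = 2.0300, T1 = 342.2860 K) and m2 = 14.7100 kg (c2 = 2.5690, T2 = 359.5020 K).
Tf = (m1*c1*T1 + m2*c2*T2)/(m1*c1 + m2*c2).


num = 24203.4359
den = 68.8104
Tf = 351.7409 K

351.7409 K


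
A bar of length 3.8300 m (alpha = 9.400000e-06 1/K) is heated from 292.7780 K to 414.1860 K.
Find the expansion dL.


dT = 121.4080 K
dL = 9.400000e-06 * 3.8300 * 121.4080 = 0.004371 m
L_final = 3.834371 m

dL = 0.004371 m


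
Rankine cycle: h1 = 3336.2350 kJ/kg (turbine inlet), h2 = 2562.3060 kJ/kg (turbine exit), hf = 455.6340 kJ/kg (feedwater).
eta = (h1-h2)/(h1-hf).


W = 773.9290 kJ/kg
Q_in = 2880.6010 kJ/kg
eta = 0.2687 = 26.8669%

eta = 26.8669%


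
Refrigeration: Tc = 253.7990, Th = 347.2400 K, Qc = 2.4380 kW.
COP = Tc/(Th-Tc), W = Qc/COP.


COP = 253.7990 / 93.4410 = 2.7161
W = 2.4380 / 2.7161 = 0.8976 kW

COP = 2.7161, W = 0.8976 kW


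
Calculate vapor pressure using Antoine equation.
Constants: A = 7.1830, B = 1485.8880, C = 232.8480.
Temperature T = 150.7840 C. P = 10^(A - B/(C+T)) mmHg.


C+T = 383.6320
B/(C+T) = 3.8732
log10(P) = 7.1830 - 3.8732 = 3.3098
P = 10^3.3098 = 2040.7423 mmHg

2040.7423 mmHg


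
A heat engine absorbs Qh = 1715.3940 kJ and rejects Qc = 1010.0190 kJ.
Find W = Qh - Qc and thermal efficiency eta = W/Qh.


W = 1715.3940 - 1010.0190 = 705.3750 kJ
eta = 705.3750 / 1715.3940 = 0.4112 = 41.1203%

W = 705.3750 kJ, eta = 41.1203%


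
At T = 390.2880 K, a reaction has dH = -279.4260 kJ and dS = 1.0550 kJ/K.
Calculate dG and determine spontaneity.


T*dS = 390.2880 * 1.0550 = 411.7538 kJ
dG = -279.4260 - 411.7538 = -691.1798 kJ (spontaneous)

dG = -691.1798 kJ, spontaneous


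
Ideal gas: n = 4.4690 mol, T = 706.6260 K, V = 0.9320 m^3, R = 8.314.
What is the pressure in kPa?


P = nRT/V = 4.4690 * 8.314 * 706.6260 / 0.9320
= 26254.8770 / 0.9320 = 28170.4689 Pa = 28.1705 kPa

28.1705 kPa


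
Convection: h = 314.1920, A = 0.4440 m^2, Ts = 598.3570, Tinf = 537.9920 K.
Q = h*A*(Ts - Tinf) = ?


dT = 60.3650 K
Q = 314.1920 * 0.4440 * 60.3650 = 8420.9928 W

8420.9928 W


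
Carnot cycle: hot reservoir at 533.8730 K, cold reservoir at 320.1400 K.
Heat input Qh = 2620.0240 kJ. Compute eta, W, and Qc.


eta = 1 - 320.1400/533.8730 = 0.4003
W = 0.4003 * 2620.0240 = 1048.9116 kJ
Qc = 2620.0240 - 1048.9116 = 1571.1124 kJ

eta = 40.0344%, W = 1048.9116 kJ, Qc = 1571.1124 kJ


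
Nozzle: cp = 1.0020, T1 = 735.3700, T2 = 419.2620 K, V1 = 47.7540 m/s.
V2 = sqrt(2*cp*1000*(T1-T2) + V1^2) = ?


dT = 316.1080 K
2*cp*1000*dT = 633480.4320
V1^2 = 2280.4445
V2 = sqrt(635760.8765) = 797.3461 m/s

797.3461 m/s


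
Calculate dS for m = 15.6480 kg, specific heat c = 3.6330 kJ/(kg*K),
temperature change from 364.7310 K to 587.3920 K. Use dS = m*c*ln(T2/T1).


T2/T1 = 1.6105
ln(T2/T1) = 0.4765
dS = 15.6480 * 3.6330 * 0.4765 = 27.0905 kJ/K

27.0905 kJ/K


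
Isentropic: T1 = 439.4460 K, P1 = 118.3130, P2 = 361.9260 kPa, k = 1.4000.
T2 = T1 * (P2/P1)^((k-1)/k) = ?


(k-1)/k = 0.2857
(P2/P1)^exp = 1.3764
T2 = 439.4460 * 1.3764 = 604.8459 K

604.8459 K


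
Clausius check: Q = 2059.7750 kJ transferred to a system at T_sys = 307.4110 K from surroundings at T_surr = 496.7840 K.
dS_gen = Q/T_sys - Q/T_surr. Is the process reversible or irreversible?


dS_sys = 2059.7750/307.4110 = 6.7004 kJ/K
dS_surr = -2059.7750/496.7840 = -4.1462 kJ/K
dS_gen = 6.7004 - 4.1462 = 2.5542 kJ/K (irreversible)

dS_gen = 2.5542 kJ/K, irreversible


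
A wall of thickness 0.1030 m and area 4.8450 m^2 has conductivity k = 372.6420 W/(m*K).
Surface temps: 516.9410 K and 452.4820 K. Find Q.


dT = 64.4590 K
Q = 372.6420 * 4.8450 * 64.4590 / 0.1030 = 1129878.9625 W

1129878.9625 W


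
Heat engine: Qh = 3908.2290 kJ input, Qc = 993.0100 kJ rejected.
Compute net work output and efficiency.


W = 3908.2290 - 993.0100 = 2915.2190 kJ
eta = 2915.2190 / 3908.2290 = 0.7459 = 74.5918%

W = 2915.2190 kJ, eta = 74.5918%


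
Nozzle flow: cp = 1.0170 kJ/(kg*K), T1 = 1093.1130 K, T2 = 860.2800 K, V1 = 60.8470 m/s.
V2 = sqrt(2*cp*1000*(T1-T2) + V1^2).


dT = 232.8330 K
2*cp*1000*dT = 473582.3220
V1^2 = 3702.3574
V2 = sqrt(477284.6794) = 690.8579 m/s

690.8579 m/s


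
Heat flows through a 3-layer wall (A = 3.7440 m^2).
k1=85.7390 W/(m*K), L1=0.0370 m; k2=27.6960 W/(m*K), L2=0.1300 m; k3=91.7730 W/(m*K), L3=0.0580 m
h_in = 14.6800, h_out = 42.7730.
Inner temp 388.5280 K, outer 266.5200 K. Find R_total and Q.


R_conv_in = 1/(14.6800*3.7440) = 0.0182
R_1 = 0.0370/(85.7390*3.7440) = 0.0001
R_2 = 0.1300/(27.6960*3.7440) = 0.0013
R_3 = 0.0580/(91.7730*3.7440) = 0.0002
R_conv_out = 1/(42.7730*3.7440) = 0.0062
R_total = 0.0260 K/W
Q = 122.0080 / 0.0260 = 4696.8382 W

R_total = 0.0260 K/W, Q = 4696.8382 W


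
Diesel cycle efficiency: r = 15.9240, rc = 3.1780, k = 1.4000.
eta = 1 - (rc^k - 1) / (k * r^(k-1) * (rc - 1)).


r^(k-1) = 3.0257
rc^k = 5.0468
eta = 0.5614 = 56.1364%

56.1364%


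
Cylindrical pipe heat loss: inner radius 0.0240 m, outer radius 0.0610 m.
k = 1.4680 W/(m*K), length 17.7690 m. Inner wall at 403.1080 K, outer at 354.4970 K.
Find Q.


dT = 48.6110 K
ln(ro/ri) = 0.9328
Q = 2*pi*1.4680*17.7690*48.6110 / 0.9328 = 8540.9386 W

8540.9386 W


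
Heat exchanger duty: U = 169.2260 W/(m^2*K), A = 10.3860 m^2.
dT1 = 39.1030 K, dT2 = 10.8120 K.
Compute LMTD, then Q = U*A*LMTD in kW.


LMTD = 22.0071 K
Q = 169.2260 * 10.3860 * 22.0071 = 38679.1789 W = 38.6792 kW

38.6792 kW


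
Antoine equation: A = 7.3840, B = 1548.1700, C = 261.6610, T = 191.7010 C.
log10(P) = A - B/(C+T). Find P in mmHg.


C+T = 453.3620
B/(C+T) = 3.4149
log10(P) = 7.3840 - 3.4149 = 3.9691
P = 10^3.9691 = 9313.9748 mmHg

9313.9748 mmHg


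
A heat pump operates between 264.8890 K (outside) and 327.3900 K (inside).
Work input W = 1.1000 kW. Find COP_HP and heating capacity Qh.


COP = 327.3900 / 62.5010 = 5.2382
Qh = 5.2382 * 1.1000 = 5.7620 kW

COP = 5.2382, Qh = 5.7620 kW


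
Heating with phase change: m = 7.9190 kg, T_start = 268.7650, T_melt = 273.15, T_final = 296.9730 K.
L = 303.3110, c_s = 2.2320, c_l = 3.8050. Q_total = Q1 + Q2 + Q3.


Q1 (sensible, solid) = 7.9190 * 2.2320 * 4.3850 = 77.5058 kJ
Q2 (latent) = 7.9190 * 303.3110 = 2401.9198 kJ
Q3 (sensible, liquid) = 7.9190 * 3.8050 * 23.8230 = 717.8298 kJ
Q_total = 3197.2553 kJ

3197.2553 kJ


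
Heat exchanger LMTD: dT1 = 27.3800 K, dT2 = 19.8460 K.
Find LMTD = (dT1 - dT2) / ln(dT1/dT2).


dT1/dT2 = 1.3796
ln(dT1/dT2) = 0.3218
LMTD = 7.5340 / 0.3218 = 23.4113 K

23.4113 K


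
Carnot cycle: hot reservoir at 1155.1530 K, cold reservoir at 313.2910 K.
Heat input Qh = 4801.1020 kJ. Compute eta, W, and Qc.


eta = 1 - 313.2910/1155.1530 = 0.7288
W = 0.7288 * 4801.1020 = 3498.9870 kJ
Qc = 4801.1020 - 3498.9870 = 1302.1150 kJ

eta = 72.8788%, W = 3498.9870 kJ, Qc = 1302.1150 kJ


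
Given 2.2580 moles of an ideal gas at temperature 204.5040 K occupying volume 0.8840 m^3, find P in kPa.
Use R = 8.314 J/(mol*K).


P = nRT/V = 2.2580 * 8.314 * 204.5040 / 0.8840
= 3839.1560 / 0.8840 = 4342.9367 Pa = 4.3429 kPa

4.3429 kPa


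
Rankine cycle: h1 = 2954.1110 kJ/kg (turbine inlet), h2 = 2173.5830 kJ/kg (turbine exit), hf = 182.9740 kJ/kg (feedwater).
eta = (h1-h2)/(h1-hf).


W = 780.5280 kJ/kg
Q_in = 2771.1370 kJ/kg
eta = 0.2817 = 28.1663%

eta = 28.1663%


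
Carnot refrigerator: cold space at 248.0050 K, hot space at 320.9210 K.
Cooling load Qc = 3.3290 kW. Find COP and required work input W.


COP = 248.0050 / 72.9160 = 3.4012
W = 3.3290 / 3.4012 = 0.9788 kW

COP = 3.4012, W = 0.9788 kW


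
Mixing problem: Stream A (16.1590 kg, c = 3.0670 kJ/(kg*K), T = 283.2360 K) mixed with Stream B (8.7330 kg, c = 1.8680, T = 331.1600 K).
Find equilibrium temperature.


num = 19439.3718
den = 65.8729
Tf = 295.1042 K

295.1042 K


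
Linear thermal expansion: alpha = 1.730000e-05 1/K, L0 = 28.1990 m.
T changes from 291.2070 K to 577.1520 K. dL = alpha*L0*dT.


dT = 285.9450 K
dL = 1.730000e-05 * 28.1990 * 285.9450 = 0.139496 m
L_final = 28.338496 m

dL = 0.139496 m


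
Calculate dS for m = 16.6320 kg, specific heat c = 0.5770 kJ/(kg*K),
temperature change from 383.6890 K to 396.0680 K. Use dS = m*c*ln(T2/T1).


T2/T1 = 1.0323
ln(T2/T1) = 0.0318
dS = 16.6320 * 0.5770 * 0.0318 = 0.3047 kJ/K

0.3047 kJ/K


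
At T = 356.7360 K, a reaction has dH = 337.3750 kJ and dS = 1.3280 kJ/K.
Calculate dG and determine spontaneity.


T*dS = 356.7360 * 1.3280 = 473.7454 kJ
dG = 337.3750 - 473.7454 = -136.3704 kJ (spontaneous)

dG = -136.3704 kJ, spontaneous


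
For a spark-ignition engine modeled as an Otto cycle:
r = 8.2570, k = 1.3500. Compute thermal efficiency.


r^(k-1) = 2.0936
eta = 1 - 1/2.0936 = 0.5223 = 52.2347%

52.2347%


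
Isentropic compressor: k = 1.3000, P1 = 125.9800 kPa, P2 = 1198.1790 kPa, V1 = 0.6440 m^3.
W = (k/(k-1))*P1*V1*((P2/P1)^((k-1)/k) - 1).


(k-1)/k = 0.2308
(P2/P1)^exp = 1.6817
W = 4.3333 * 125.9800 * 0.6440 * (1.6817 - 1) = 239.6566 kJ

239.6566 kJ


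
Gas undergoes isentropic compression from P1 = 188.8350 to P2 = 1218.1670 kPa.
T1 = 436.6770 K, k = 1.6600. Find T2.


(k-1)/k = 0.3976
(P2/P1)^exp = 2.0985
T2 = 436.6770 * 2.0985 = 916.3453 K

916.3453 K


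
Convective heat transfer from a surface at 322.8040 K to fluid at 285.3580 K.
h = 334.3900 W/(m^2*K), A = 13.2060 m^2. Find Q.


dT = 37.4460 K
Q = 334.3900 * 13.2060 * 37.4460 = 165359.8262 W

165359.8262 W


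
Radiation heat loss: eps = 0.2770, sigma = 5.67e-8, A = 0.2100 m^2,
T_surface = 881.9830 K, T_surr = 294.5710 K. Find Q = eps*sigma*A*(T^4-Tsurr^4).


T^4 = 6.0512e+11
Tsurr^4 = 7.5294e+09
Q = 0.2770 * 5.67e-8 * 0.2100 * 5.9759e+11 = 1970.9937 W

1970.9937 W


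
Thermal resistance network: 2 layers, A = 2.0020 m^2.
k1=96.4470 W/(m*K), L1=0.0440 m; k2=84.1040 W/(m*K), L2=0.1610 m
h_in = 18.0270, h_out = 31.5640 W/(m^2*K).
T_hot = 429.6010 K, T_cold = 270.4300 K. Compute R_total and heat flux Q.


R_conv_in = 1/(18.0270*2.0020) = 0.0277
R_1 = 0.0440/(96.4470*2.0020) = 0.0002
R_2 = 0.1610/(84.1040*2.0020) = 0.0010
R_conv_out = 1/(31.5640*2.0020) = 0.0158
R_total = 0.0447 K/W
Q = 159.1710 / 0.0447 = 3559.4758 W

R_total = 0.0447 K/W, Q = 3559.4758 W


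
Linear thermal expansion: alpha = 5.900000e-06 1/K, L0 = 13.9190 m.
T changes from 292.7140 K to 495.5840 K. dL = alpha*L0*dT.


dT = 202.8700 K
dL = 5.900000e-06 * 13.9190 * 202.8700 = 0.016660 m
L_final = 13.935660 m

dL = 0.016660 m


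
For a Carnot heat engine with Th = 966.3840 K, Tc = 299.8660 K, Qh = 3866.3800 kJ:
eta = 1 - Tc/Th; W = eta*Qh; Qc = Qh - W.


eta = 1 - 299.8660/966.3840 = 0.6897
W = 0.6897 * 3866.3800 = 2666.6541 kJ
Qc = 3866.3800 - 2666.6541 = 1199.7259 kJ

eta = 68.9703%, W = 2666.6541 kJ, Qc = 1199.7259 kJ


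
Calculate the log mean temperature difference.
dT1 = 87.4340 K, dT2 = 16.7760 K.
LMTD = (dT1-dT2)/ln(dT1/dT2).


dT1/dT2 = 5.2119
ln(dT1/dT2) = 1.6509
LMTD = 70.6580 / 1.6509 = 42.7988 K

42.7988 K


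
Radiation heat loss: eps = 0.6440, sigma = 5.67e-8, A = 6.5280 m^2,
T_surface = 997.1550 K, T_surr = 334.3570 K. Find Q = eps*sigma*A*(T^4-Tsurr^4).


T^4 = 9.8867e+11
Tsurr^4 = 1.2498e+10
Q = 0.6440 * 5.67e-8 * 6.5280 * 9.7617e+11 = 232688.3949 W

232688.3949 W


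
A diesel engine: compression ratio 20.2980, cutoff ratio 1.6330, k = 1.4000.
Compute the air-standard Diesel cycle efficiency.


r^(k-1) = 3.3341
rc^k = 1.9869
eta = 0.6660 = 66.5982%

66.5982%


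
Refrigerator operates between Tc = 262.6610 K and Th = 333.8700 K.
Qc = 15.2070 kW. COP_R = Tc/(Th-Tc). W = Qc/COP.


COP = 262.6610 / 71.2090 = 3.6886
W = 15.2070 / 3.6886 = 4.1227 kW

COP = 3.6886, W = 4.1227 kW


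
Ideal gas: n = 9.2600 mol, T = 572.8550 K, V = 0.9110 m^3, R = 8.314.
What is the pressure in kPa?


P = nRT/V = 9.2600 * 8.314 * 572.8550 / 0.9110
= 44102.7545 / 0.9110 = 48411.3661 Pa = 48.4114 kPa

48.4114 kPa


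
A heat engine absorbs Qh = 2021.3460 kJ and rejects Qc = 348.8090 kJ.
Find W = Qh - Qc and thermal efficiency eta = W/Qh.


W = 2021.3460 - 348.8090 = 1672.5370 kJ
eta = 1672.5370 / 2021.3460 = 0.8274 = 82.7437%

W = 1672.5370 kJ, eta = 82.7437%


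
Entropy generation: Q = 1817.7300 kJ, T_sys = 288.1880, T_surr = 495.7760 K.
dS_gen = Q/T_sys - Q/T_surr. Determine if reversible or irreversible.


dS_sys = 1817.7300/288.1880 = 6.3074 kJ/K
dS_surr = -1817.7300/495.7760 = -3.6664 kJ/K
dS_gen = 6.3074 - 3.6664 = 2.6410 kJ/K (irreversible)

dS_gen = 2.6410 kJ/K, irreversible


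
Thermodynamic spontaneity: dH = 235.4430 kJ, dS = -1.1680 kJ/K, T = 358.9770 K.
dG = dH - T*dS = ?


T*dS = 358.9770 * -1.1680 = -419.2851 kJ
dG = 235.4430 + 419.2851 = 654.7281 kJ (non-spontaneous)

dG = 654.7281 kJ, non-spontaneous


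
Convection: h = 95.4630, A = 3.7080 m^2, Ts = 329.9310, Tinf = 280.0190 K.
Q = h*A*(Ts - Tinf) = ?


dT = 49.9120 K
Q = 95.4630 * 3.7080 * 49.9120 = 17667.6902 W

17667.6902 W


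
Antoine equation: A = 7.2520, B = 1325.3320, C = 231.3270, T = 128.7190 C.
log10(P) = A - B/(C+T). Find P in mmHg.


C+T = 360.0460
B/(C+T) = 3.6810
log10(P) = 7.2520 - 3.6810 = 3.5710
P = 10^3.5710 = 3723.8534 mmHg

3723.8534 mmHg


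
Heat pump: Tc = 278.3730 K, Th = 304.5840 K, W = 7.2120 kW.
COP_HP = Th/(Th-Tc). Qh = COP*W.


COP = 304.5840 / 26.2110 = 11.6205
Qh = 11.6205 * 7.2120 = 83.8068 kW

COP = 11.6205, Qh = 83.8068 kW


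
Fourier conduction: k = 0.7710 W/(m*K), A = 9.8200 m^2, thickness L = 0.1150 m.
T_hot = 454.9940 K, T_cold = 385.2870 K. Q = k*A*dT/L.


dT = 69.7070 K
Q = 0.7710 * 9.8200 * 69.7070 / 0.1150 = 4589.2785 W

4589.2785 W


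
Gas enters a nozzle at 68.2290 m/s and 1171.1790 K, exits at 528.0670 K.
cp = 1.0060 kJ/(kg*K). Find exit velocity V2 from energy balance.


dT = 643.1120 K
2*cp*1000*dT = 1293941.3440
V1^2 = 4655.1964
V2 = sqrt(1298596.5404) = 1139.5598 m/s

1139.5598 m/s


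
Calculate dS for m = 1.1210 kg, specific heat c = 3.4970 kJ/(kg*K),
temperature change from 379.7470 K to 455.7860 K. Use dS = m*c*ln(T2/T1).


T2/T1 = 1.2002
ln(T2/T1) = 0.1825
dS = 1.1210 * 3.4970 * 0.1825 = 0.7155 kJ/K

0.7155 kJ/K


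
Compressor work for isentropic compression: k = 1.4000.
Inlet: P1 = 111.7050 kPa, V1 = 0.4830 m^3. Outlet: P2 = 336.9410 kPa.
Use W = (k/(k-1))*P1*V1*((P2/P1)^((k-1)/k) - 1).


(k-1)/k = 0.2857
(P2/P1)^exp = 1.3709
W = 3.5000 * 111.7050 * 0.4830 * (1.3709 - 1) = 70.0331 kJ

70.0331 kJ


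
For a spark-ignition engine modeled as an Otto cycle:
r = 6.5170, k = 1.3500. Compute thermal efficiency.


r^(k-1) = 1.9272
eta = 1 - 1/1.9272 = 0.4811 = 48.1100%

48.1100%


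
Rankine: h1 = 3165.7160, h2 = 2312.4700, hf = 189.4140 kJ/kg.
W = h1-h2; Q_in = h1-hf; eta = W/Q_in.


W = 853.2460 kJ/kg
Q_in = 2976.3020 kJ/kg
eta = 0.2867 = 28.6680%

eta = 28.6680%


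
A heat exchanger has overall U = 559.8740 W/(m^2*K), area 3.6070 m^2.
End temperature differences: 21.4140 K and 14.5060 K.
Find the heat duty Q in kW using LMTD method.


LMTD = 17.7364 K
Q = 559.8740 * 3.6070 * 17.7364 = 35817.9527 W = 35.8180 kW

35.8180 kW


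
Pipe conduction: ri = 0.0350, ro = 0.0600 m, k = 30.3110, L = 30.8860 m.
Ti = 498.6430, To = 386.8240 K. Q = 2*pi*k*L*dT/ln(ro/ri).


dT = 111.8190 K
ln(ro/ri) = 0.5390
Q = 2*pi*30.3110*30.8860*111.8190 / 0.5390 = 1220313.6197 W

1220313.6197 W


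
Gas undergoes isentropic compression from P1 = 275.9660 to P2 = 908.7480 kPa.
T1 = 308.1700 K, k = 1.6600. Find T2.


(k-1)/k = 0.3976
(P2/P1)^exp = 1.6062
T2 = 308.1700 * 1.6062 = 494.9694 K

494.9694 K
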